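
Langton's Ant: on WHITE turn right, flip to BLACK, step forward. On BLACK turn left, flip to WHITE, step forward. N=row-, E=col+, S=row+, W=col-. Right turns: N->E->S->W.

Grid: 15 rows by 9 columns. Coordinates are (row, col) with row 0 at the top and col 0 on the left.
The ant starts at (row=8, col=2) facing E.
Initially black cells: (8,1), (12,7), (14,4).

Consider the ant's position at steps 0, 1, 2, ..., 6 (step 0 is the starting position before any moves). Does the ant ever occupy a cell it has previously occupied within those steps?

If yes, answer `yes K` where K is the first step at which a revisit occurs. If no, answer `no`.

Answer: no

Derivation:
Step 1: on WHITE (8,2): turn R to S, flip to black, move to (9,2). |black|=4 — new cell
Step 2: on WHITE (9,2): turn R to W, flip to black, move to (9,1). |black|=5 — new cell
Step 3: on WHITE (9,1): turn R to N, flip to black, move to (8,1). |black|=6 — new cell
Step 4: on BLACK (8,1): turn L to W, flip to white, move to (8,0). |black|=5 — new cell
Step 5: on WHITE (8,0): turn R to N, flip to black, move to (7,0). |black|=6 — new cell
Step 6: on WHITE (7,0): turn R to E, flip to black, move to (7,1). |black|=7 — new cell
No revisit within 6 steps.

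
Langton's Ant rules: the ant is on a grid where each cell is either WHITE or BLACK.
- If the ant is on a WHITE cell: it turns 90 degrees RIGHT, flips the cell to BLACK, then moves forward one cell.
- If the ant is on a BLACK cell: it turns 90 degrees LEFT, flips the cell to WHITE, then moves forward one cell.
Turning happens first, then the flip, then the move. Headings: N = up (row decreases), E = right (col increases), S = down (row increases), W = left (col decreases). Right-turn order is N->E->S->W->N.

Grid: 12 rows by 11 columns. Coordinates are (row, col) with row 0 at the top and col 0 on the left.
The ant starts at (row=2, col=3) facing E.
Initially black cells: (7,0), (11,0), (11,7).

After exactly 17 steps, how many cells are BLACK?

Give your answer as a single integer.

Answer: 10

Derivation:
Step 1: on WHITE (2,3): turn R to S, flip to black, move to (3,3). |black|=4
Step 2: on WHITE (3,3): turn R to W, flip to black, move to (3,2). |black|=5
Step 3: on WHITE (3,2): turn R to N, flip to black, move to (2,2). |black|=6
Step 4: on WHITE (2,2): turn R to E, flip to black, move to (2,3). |black|=7
Step 5: on BLACK (2,3): turn L to N, flip to white, move to (1,3). |black|=6
Step 6: on WHITE (1,3): turn R to E, flip to black, move to (1,4). |black|=7
Step 7: on WHITE (1,4): turn R to S, flip to black, move to (2,4). |black|=8
Step 8: on WHITE (2,4): turn R to W, flip to black, move to (2,3). |black|=9
Step 9: on WHITE (2,3): turn R to N, flip to black, move to (1,3). |black|=10
Step 10: on BLACK (1,3): turn L to W, flip to white, move to (1,2). |black|=9
Step 11: on WHITE (1,2): turn R to N, flip to black, move to (0,2). |black|=10
Step 12: on WHITE (0,2): turn R to E, flip to black, move to (0,3). |black|=11
Step 13: on WHITE (0,3): turn R to S, flip to black, move to (1,3). |black|=12
Step 14: on WHITE (1,3): turn R to W, flip to black, move to (1,2). |black|=13
Step 15: on BLACK (1,2): turn L to S, flip to white, move to (2,2). |black|=12
Step 16: on BLACK (2,2): turn L to E, flip to white, move to (2,3). |black|=11
Step 17: on BLACK (2,3): turn L to N, flip to white, move to (1,3). |black|=10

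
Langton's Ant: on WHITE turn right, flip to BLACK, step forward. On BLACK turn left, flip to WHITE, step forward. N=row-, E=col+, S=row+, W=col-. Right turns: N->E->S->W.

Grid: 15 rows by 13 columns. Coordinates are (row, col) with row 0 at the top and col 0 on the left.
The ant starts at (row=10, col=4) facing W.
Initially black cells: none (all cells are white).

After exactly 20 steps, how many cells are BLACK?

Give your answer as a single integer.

Answer: 6

Derivation:
Step 1: on WHITE (10,4): turn R to N, flip to black, move to (9,4). |black|=1
Step 2: on WHITE (9,4): turn R to E, flip to black, move to (9,5). |black|=2
Step 3: on WHITE (9,5): turn R to S, flip to black, move to (10,5). |black|=3
Step 4: on WHITE (10,5): turn R to W, flip to black, move to (10,4). |black|=4
Step 5: on BLACK (10,4): turn L to S, flip to white, move to (11,4). |black|=3
Step 6: on WHITE (11,4): turn R to W, flip to black, move to (11,3). |black|=4
Step 7: on WHITE (11,3): turn R to N, flip to black, move to (10,3). |black|=5
Step 8: on WHITE (10,3): turn R to E, flip to black, move to (10,4). |black|=6
Step 9: on WHITE (10,4): turn R to S, flip to black, move to (11,4). |black|=7
Step 10: on BLACK (11,4): turn L to E, flip to white, move to (11,5). |black|=6
Step 11: on WHITE (11,5): turn R to S, flip to black, move to (12,5). |black|=7
Step 12: on WHITE (12,5): turn R to W, flip to black, move to (12,4). |black|=8
Step 13: on WHITE (12,4): turn R to N, flip to black, move to (11,4). |black|=9
Step 14: on WHITE (11,4): turn R to E, flip to black, move to (11,5). |black|=10
Step 15: on BLACK (11,5): turn L to N, flip to white, move to (10,5). |black|=9
Step 16: on BLACK (10,5): turn L to W, flip to white, move to (10,4). |black|=8
Step 17: on BLACK (10,4): turn L to S, flip to white, move to (11,4). |black|=7
Step 18: on BLACK (11,4): turn L to E, flip to white, move to (11,5). |black|=6
Step 19: on WHITE (11,5): turn R to S, flip to black, move to (12,5). |black|=7
Step 20: on BLACK (12,5): turn L to E, flip to white, move to (12,6). |black|=6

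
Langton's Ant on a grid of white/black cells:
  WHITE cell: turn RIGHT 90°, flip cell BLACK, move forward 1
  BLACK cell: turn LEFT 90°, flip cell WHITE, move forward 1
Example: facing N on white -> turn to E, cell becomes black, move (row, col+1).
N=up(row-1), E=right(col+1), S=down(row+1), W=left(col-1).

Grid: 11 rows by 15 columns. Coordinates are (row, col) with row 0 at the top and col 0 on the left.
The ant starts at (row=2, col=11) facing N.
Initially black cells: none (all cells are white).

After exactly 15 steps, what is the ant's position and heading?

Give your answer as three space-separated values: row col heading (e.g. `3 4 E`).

Answer: 3 11 E

Derivation:
Step 1: on WHITE (2,11): turn R to E, flip to black, move to (2,12). |black|=1
Step 2: on WHITE (2,12): turn R to S, flip to black, move to (3,12). |black|=2
Step 3: on WHITE (3,12): turn R to W, flip to black, move to (3,11). |black|=3
Step 4: on WHITE (3,11): turn R to N, flip to black, move to (2,11). |black|=4
Step 5: on BLACK (2,11): turn L to W, flip to white, move to (2,10). |black|=3
Step 6: on WHITE (2,10): turn R to N, flip to black, move to (1,10). |black|=4
Step 7: on WHITE (1,10): turn R to E, flip to black, move to (1,11). |black|=5
Step 8: on WHITE (1,11): turn R to S, flip to black, move to (2,11). |black|=6
Step 9: on WHITE (2,11): turn R to W, flip to black, move to (2,10). |black|=7
Step 10: on BLACK (2,10): turn L to S, flip to white, move to (3,10). |black|=6
Step 11: on WHITE (3,10): turn R to W, flip to black, move to (3,9). |black|=7
Step 12: on WHITE (3,9): turn R to N, flip to black, move to (2,9). |black|=8
Step 13: on WHITE (2,9): turn R to E, flip to black, move to (2,10). |black|=9
Step 14: on WHITE (2,10): turn R to S, flip to black, move to (3,10). |black|=10
Step 15: on BLACK (3,10): turn L to E, flip to white, move to (3,11). |black|=9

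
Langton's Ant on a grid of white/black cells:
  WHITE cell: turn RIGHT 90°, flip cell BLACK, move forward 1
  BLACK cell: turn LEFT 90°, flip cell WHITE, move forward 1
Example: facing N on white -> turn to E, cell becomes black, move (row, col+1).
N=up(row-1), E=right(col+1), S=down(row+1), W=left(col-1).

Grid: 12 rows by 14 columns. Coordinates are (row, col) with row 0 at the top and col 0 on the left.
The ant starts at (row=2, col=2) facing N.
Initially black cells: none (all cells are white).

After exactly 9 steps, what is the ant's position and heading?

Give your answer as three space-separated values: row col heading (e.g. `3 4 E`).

Step 1: on WHITE (2,2): turn R to E, flip to black, move to (2,3). |black|=1
Step 2: on WHITE (2,3): turn R to S, flip to black, move to (3,3). |black|=2
Step 3: on WHITE (3,3): turn R to W, flip to black, move to (3,2). |black|=3
Step 4: on WHITE (3,2): turn R to N, flip to black, move to (2,2). |black|=4
Step 5: on BLACK (2,2): turn L to W, flip to white, move to (2,1). |black|=3
Step 6: on WHITE (2,1): turn R to N, flip to black, move to (1,1). |black|=4
Step 7: on WHITE (1,1): turn R to E, flip to black, move to (1,2). |black|=5
Step 8: on WHITE (1,2): turn R to S, flip to black, move to (2,2). |black|=6
Step 9: on WHITE (2,2): turn R to W, flip to black, move to (2,1). |black|=7

Answer: 2 1 W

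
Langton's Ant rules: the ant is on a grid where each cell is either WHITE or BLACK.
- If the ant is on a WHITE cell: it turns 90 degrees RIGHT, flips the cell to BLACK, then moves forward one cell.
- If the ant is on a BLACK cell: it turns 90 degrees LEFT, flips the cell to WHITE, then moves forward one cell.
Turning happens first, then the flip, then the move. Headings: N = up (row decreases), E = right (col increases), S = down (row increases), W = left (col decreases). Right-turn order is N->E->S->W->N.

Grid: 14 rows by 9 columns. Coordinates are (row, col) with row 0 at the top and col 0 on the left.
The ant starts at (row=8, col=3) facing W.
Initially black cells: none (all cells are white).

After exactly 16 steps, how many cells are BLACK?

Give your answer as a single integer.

Answer: 8

Derivation:
Step 1: on WHITE (8,3): turn R to N, flip to black, move to (7,3). |black|=1
Step 2: on WHITE (7,3): turn R to E, flip to black, move to (7,4). |black|=2
Step 3: on WHITE (7,4): turn R to S, flip to black, move to (8,4). |black|=3
Step 4: on WHITE (8,4): turn R to W, flip to black, move to (8,3). |black|=4
Step 5: on BLACK (8,3): turn L to S, flip to white, move to (9,3). |black|=3
Step 6: on WHITE (9,3): turn R to W, flip to black, move to (9,2). |black|=4
Step 7: on WHITE (9,2): turn R to N, flip to black, move to (8,2). |black|=5
Step 8: on WHITE (8,2): turn R to E, flip to black, move to (8,3). |black|=6
Step 9: on WHITE (8,3): turn R to S, flip to black, move to (9,3). |black|=7
Step 10: on BLACK (9,3): turn L to E, flip to white, move to (9,4). |black|=6
Step 11: on WHITE (9,4): turn R to S, flip to black, move to (10,4). |black|=7
Step 12: on WHITE (10,4): turn R to W, flip to black, move to (10,3). |black|=8
Step 13: on WHITE (10,3): turn R to N, flip to black, move to (9,3). |black|=9
Step 14: on WHITE (9,3): turn R to E, flip to black, move to (9,4). |black|=10
Step 15: on BLACK (9,4): turn L to N, flip to white, move to (8,4). |black|=9
Step 16: on BLACK (8,4): turn L to W, flip to white, move to (8,3). |black|=8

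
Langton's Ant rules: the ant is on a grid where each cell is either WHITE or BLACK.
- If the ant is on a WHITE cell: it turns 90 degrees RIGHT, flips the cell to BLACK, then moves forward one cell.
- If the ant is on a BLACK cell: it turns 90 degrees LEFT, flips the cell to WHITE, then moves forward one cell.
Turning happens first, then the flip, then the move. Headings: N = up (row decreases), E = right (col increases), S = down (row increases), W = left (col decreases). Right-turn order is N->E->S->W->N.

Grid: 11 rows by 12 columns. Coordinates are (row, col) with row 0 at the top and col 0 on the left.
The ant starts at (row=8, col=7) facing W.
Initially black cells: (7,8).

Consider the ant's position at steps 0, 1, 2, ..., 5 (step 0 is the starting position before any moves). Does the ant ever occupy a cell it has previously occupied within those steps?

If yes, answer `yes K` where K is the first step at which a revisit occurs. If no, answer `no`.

Step 1: on WHITE (8,7): turn R to N, flip to black, move to (7,7). |black|=2 — new cell
Step 2: on WHITE (7,7): turn R to E, flip to black, move to (7,8). |black|=3 — new cell
Step 3: on BLACK (7,8): turn L to N, flip to white, move to (6,8). |black|=2 — new cell
Step 4: on WHITE (6,8): turn R to E, flip to black, move to (6,9). |black|=3 — new cell
Step 5: on WHITE (6,9): turn R to S, flip to black, move to (7,9). |black|=4 — new cell
No revisit within 5 steps.

Answer: no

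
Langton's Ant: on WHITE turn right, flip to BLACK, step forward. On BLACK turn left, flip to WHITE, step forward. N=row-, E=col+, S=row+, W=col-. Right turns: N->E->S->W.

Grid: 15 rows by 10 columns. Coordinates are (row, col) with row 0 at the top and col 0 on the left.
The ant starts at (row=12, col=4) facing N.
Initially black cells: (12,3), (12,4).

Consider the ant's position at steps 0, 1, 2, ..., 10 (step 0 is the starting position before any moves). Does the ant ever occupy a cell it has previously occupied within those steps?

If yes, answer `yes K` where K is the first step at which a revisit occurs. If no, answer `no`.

Answer: yes 5

Derivation:
Step 1: on BLACK (12,4): turn L to W, flip to white, move to (12,3). |black|=1 — new cell
Step 2: on BLACK (12,3): turn L to S, flip to white, move to (13,3). |black|=0 — new cell
Step 3: on WHITE (13,3): turn R to W, flip to black, move to (13,2). |black|=1 — new cell
Step 4: on WHITE (13,2): turn R to N, flip to black, move to (12,2). |black|=2 — new cell
Step 5: on WHITE (12,2): turn R to E, flip to black, move to (12,3). |black|=3 — REVISIT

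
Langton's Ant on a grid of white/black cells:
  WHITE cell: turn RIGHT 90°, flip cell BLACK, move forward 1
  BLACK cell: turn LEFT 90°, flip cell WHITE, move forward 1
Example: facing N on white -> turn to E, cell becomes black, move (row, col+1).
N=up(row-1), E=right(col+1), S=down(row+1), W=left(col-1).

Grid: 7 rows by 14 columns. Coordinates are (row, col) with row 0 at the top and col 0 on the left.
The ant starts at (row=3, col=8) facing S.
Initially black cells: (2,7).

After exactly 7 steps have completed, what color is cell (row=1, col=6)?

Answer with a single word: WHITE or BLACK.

Step 1: on WHITE (3,8): turn R to W, flip to black, move to (3,7). |black|=2
Step 2: on WHITE (3,7): turn R to N, flip to black, move to (2,7). |black|=3
Step 3: on BLACK (2,7): turn L to W, flip to white, move to (2,6). |black|=2
Step 4: on WHITE (2,6): turn R to N, flip to black, move to (1,6). |black|=3
Step 5: on WHITE (1,6): turn R to E, flip to black, move to (1,7). |black|=4
Step 6: on WHITE (1,7): turn R to S, flip to black, move to (2,7). |black|=5
Step 7: on WHITE (2,7): turn R to W, flip to black, move to (2,6). |black|=6

Answer: BLACK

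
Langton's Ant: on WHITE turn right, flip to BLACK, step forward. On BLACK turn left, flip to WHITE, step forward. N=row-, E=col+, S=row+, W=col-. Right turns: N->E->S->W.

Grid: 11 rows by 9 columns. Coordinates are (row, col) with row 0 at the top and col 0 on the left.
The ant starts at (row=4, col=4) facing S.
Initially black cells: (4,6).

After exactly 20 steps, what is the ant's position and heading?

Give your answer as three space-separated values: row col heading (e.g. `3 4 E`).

Step 1: on WHITE (4,4): turn R to W, flip to black, move to (4,3). |black|=2
Step 2: on WHITE (4,3): turn R to N, flip to black, move to (3,3). |black|=3
Step 3: on WHITE (3,3): turn R to E, flip to black, move to (3,4). |black|=4
Step 4: on WHITE (3,4): turn R to S, flip to black, move to (4,4). |black|=5
Step 5: on BLACK (4,4): turn L to E, flip to white, move to (4,5). |black|=4
Step 6: on WHITE (4,5): turn R to S, flip to black, move to (5,5). |black|=5
Step 7: on WHITE (5,5): turn R to W, flip to black, move to (5,4). |black|=6
Step 8: on WHITE (5,4): turn R to N, flip to black, move to (4,4). |black|=7
Step 9: on WHITE (4,4): turn R to E, flip to black, move to (4,5). |black|=8
Step 10: on BLACK (4,5): turn L to N, flip to white, move to (3,5). |black|=7
Step 11: on WHITE (3,5): turn R to E, flip to black, move to (3,6). |black|=8
Step 12: on WHITE (3,6): turn R to S, flip to black, move to (4,6). |black|=9
Step 13: on BLACK (4,6): turn L to E, flip to white, move to (4,7). |black|=8
Step 14: on WHITE (4,7): turn R to S, flip to black, move to (5,7). |black|=9
Step 15: on WHITE (5,7): turn R to W, flip to black, move to (5,6). |black|=10
Step 16: on WHITE (5,6): turn R to N, flip to black, move to (4,6). |black|=11
Step 17: on WHITE (4,6): turn R to E, flip to black, move to (4,7). |black|=12
Step 18: on BLACK (4,7): turn L to N, flip to white, move to (3,7). |black|=11
Step 19: on WHITE (3,7): turn R to E, flip to black, move to (3,8). |black|=12
Step 20: on WHITE (3,8): turn R to S, flip to black, move to (4,8). |black|=13

Answer: 4 8 S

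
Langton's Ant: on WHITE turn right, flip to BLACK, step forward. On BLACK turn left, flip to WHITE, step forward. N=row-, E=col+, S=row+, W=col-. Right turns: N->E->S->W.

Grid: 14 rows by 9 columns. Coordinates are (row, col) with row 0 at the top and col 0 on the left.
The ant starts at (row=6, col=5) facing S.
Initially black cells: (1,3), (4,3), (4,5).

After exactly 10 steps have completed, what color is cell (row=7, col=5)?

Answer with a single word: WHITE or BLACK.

Answer: BLACK

Derivation:
Step 1: on WHITE (6,5): turn R to W, flip to black, move to (6,4). |black|=4
Step 2: on WHITE (6,4): turn R to N, flip to black, move to (5,4). |black|=5
Step 3: on WHITE (5,4): turn R to E, flip to black, move to (5,5). |black|=6
Step 4: on WHITE (5,5): turn R to S, flip to black, move to (6,5). |black|=7
Step 5: on BLACK (6,5): turn L to E, flip to white, move to (6,6). |black|=6
Step 6: on WHITE (6,6): turn R to S, flip to black, move to (7,6). |black|=7
Step 7: on WHITE (7,6): turn R to W, flip to black, move to (7,5). |black|=8
Step 8: on WHITE (7,5): turn R to N, flip to black, move to (6,5). |black|=9
Step 9: on WHITE (6,5): turn R to E, flip to black, move to (6,6). |black|=10
Step 10: on BLACK (6,6): turn L to N, flip to white, move to (5,6). |black|=9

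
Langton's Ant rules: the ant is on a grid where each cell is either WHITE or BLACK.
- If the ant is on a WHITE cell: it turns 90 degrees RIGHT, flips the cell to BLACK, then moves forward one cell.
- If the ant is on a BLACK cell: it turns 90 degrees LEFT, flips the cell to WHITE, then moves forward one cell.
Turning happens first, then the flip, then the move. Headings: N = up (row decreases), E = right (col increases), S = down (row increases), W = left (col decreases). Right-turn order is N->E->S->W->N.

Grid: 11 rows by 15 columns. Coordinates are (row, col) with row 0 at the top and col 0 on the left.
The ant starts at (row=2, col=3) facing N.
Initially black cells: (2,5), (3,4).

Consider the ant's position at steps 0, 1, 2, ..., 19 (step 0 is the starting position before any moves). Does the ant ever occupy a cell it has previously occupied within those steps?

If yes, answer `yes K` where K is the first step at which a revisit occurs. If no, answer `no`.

Step 1: on WHITE (2,3): turn R to E, flip to black, move to (2,4). |black|=3 — new cell
Step 2: on WHITE (2,4): turn R to S, flip to black, move to (3,4). |black|=4 — new cell
Step 3: on BLACK (3,4): turn L to E, flip to white, move to (3,5). |black|=3 — new cell
Step 4: on WHITE (3,5): turn R to S, flip to black, move to (4,5). |black|=4 — new cell
Step 5: on WHITE (4,5): turn R to W, flip to black, move to (4,4). |black|=5 — new cell
Step 6: on WHITE (4,4): turn R to N, flip to black, move to (3,4). |black|=6 — REVISIT

Answer: yes 6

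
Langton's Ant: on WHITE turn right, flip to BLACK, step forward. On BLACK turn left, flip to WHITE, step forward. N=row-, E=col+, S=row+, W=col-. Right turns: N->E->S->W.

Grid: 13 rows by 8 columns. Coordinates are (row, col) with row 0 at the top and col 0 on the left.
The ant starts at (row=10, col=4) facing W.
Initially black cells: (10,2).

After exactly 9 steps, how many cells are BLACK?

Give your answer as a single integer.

Answer: 8

Derivation:
Step 1: on WHITE (10,4): turn R to N, flip to black, move to (9,4). |black|=2
Step 2: on WHITE (9,4): turn R to E, flip to black, move to (9,5). |black|=3
Step 3: on WHITE (9,5): turn R to S, flip to black, move to (10,5). |black|=4
Step 4: on WHITE (10,5): turn R to W, flip to black, move to (10,4). |black|=5
Step 5: on BLACK (10,4): turn L to S, flip to white, move to (11,4). |black|=4
Step 6: on WHITE (11,4): turn R to W, flip to black, move to (11,3). |black|=5
Step 7: on WHITE (11,3): turn R to N, flip to black, move to (10,3). |black|=6
Step 8: on WHITE (10,3): turn R to E, flip to black, move to (10,4). |black|=7
Step 9: on WHITE (10,4): turn R to S, flip to black, move to (11,4). |black|=8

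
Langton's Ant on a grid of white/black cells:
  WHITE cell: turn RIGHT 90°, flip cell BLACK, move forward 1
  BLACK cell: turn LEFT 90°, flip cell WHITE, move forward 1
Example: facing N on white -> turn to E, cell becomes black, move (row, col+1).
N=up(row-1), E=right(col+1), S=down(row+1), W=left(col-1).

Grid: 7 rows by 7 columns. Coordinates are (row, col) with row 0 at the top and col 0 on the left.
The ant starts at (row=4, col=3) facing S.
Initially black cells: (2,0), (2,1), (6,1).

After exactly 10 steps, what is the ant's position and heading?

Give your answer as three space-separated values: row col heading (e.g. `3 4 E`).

Step 1: on WHITE (4,3): turn R to W, flip to black, move to (4,2). |black|=4
Step 2: on WHITE (4,2): turn R to N, flip to black, move to (3,2). |black|=5
Step 3: on WHITE (3,2): turn R to E, flip to black, move to (3,3). |black|=6
Step 4: on WHITE (3,3): turn R to S, flip to black, move to (4,3). |black|=7
Step 5: on BLACK (4,3): turn L to E, flip to white, move to (4,4). |black|=6
Step 6: on WHITE (4,4): turn R to S, flip to black, move to (5,4). |black|=7
Step 7: on WHITE (5,4): turn R to W, flip to black, move to (5,3). |black|=8
Step 8: on WHITE (5,3): turn R to N, flip to black, move to (4,3). |black|=9
Step 9: on WHITE (4,3): turn R to E, flip to black, move to (4,4). |black|=10
Step 10: on BLACK (4,4): turn L to N, flip to white, move to (3,4). |black|=9

Answer: 3 4 N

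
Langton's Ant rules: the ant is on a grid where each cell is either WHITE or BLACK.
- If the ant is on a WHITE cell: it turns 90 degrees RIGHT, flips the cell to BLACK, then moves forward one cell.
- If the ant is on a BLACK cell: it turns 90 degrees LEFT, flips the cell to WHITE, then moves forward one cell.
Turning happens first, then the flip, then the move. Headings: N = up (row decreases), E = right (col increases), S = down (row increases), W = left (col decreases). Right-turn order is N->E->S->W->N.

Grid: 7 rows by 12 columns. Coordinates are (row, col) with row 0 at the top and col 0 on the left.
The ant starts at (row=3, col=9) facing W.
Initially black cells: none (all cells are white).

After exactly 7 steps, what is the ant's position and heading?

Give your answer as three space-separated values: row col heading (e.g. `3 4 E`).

Answer: 3 8 N

Derivation:
Step 1: on WHITE (3,9): turn R to N, flip to black, move to (2,9). |black|=1
Step 2: on WHITE (2,9): turn R to E, flip to black, move to (2,10). |black|=2
Step 3: on WHITE (2,10): turn R to S, flip to black, move to (3,10). |black|=3
Step 4: on WHITE (3,10): turn R to W, flip to black, move to (3,9). |black|=4
Step 5: on BLACK (3,9): turn L to S, flip to white, move to (4,9). |black|=3
Step 6: on WHITE (4,9): turn R to W, flip to black, move to (4,8). |black|=4
Step 7: on WHITE (4,8): turn R to N, flip to black, move to (3,8). |black|=5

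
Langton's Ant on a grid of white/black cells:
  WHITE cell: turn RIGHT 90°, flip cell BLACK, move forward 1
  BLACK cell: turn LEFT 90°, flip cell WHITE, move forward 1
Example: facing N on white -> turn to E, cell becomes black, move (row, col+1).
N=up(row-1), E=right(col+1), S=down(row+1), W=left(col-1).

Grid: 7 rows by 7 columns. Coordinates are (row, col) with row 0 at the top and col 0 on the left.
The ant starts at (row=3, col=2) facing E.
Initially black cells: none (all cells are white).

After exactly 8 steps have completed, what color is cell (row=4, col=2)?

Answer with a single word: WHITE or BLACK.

Step 1: on WHITE (3,2): turn R to S, flip to black, move to (4,2). |black|=1
Step 2: on WHITE (4,2): turn R to W, flip to black, move to (4,1). |black|=2
Step 3: on WHITE (4,1): turn R to N, flip to black, move to (3,1). |black|=3
Step 4: on WHITE (3,1): turn R to E, flip to black, move to (3,2). |black|=4
Step 5: on BLACK (3,2): turn L to N, flip to white, move to (2,2). |black|=3
Step 6: on WHITE (2,2): turn R to E, flip to black, move to (2,3). |black|=4
Step 7: on WHITE (2,3): turn R to S, flip to black, move to (3,3). |black|=5
Step 8: on WHITE (3,3): turn R to W, flip to black, move to (3,2). |black|=6

Answer: BLACK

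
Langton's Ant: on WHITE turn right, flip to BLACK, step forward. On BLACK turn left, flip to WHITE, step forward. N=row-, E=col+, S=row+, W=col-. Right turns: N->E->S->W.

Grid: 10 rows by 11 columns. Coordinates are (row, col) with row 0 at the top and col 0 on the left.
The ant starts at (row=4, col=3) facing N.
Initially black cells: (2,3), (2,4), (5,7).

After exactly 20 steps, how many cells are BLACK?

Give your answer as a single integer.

Step 1: on WHITE (4,3): turn R to E, flip to black, move to (4,4). |black|=4
Step 2: on WHITE (4,4): turn R to S, flip to black, move to (5,4). |black|=5
Step 3: on WHITE (5,4): turn R to W, flip to black, move to (5,3). |black|=6
Step 4: on WHITE (5,3): turn R to N, flip to black, move to (4,3). |black|=7
Step 5: on BLACK (4,3): turn L to W, flip to white, move to (4,2). |black|=6
Step 6: on WHITE (4,2): turn R to N, flip to black, move to (3,2). |black|=7
Step 7: on WHITE (3,2): turn R to E, flip to black, move to (3,3). |black|=8
Step 8: on WHITE (3,3): turn R to S, flip to black, move to (4,3). |black|=9
Step 9: on WHITE (4,3): turn R to W, flip to black, move to (4,2). |black|=10
Step 10: on BLACK (4,2): turn L to S, flip to white, move to (5,2). |black|=9
Step 11: on WHITE (5,2): turn R to W, flip to black, move to (5,1). |black|=10
Step 12: on WHITE (5,1): turn R to N, flip to black, move to (4,1). |black|=11
Step 13: on WHITE (4,1): turn R to E, flip to black, move to (4,2). |black|=12
Step 14: on WHITE (4,2): turn R to S, flip to black, move to (5,2). |black|=13
Step 15: on BLACK (5,2): turn L to E, flip to white, move to (5,3). |black|=12
Step 16: on BLACK (5,3): turn L to N, flip to white, move to (4,3). |black|=11
Step 17: on BLACK (4,3): turn L to W, flip to white, move to (4,2). |black|=10
Step 18: on BLACK (4,2): turn L to S, flip to white, move to (5,2). |black|=9
Step 19: on WHITE (5,2): turn R to W, flip to black, move to (5,1). |black|=10
Step 20: on BLACK (5,1): turn L to S, flip to white, move to (6,1). |black|=9

Answer: 9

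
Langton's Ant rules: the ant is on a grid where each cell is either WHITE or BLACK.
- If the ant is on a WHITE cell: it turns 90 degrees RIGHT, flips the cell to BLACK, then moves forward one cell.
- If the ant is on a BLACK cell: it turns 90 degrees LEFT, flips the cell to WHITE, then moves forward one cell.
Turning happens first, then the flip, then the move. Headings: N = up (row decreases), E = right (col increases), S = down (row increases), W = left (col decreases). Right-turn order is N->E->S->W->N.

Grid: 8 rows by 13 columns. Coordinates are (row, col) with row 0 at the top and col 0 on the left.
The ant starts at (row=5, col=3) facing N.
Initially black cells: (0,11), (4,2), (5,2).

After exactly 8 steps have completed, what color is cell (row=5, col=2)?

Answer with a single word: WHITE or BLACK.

Step 1: on WHITE (5,3): turn R to E, flip to black, move to (5,4). |black|=4
Step 2: on WHITE (5,4): turn R to S, flip to black, move to (6,4). |black|=5
Step 3: on WHITE (6,4): turn R to W, flip to black, move to (6,3). |black|=6
Step 4: on WHITE (6,3): turn R to N, flip to black, move to (5,3). |black|=7
Step 5: on BLACK (5,3): turn L to W, flip to white, move to (5,2). |black|=6
Step 6: on BLACK (5,2): turn L to S, flip to white, move to (6,2). |black|=5
Step 7: on WHITE (6,2): turn R to W, flip to black, move to (6,1). |black|=6
Step 8: on WHITE (6,1): turn R to N, flip to black, move to (5,1). |black|=7

Answer: WHITE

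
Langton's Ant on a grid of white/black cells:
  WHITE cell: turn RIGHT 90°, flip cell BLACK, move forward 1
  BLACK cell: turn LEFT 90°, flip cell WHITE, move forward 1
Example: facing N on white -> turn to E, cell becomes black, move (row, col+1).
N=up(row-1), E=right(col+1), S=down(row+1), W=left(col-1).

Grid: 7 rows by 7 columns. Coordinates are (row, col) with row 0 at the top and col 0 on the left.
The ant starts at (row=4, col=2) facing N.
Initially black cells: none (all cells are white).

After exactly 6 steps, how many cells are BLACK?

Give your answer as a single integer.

Step 1: on WHITE (4,2): turn R to E, flip to black, move to (4,3). |black|=1
Step 2: on WHITE (4,3): turn R to S, flip to black, move to (5,3). |black|=2
Step 3: on WHITE (5,3): turn R to W, flip to black, move to (5,2). |black|=3
Step 4: on WHITE (5,2): turn R to N, flip to black, move to (4,2). |black|=4
Step 5: on BLACK (4,2): turn L to W, flip to white, move to (4,1). |black|=3
Step 6: on WHITE (4,1): turn R to N, flip to black, move to (3,1). |black|=4

Answer: 4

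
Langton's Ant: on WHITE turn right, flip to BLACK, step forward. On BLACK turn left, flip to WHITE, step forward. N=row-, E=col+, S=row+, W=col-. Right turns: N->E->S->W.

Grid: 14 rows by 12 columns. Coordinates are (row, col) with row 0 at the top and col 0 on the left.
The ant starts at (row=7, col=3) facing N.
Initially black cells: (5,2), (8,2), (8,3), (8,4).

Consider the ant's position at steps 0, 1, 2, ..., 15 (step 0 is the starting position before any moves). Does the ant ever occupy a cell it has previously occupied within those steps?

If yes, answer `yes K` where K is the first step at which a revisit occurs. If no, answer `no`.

Step 1: on WHITE (7,3): turn R to E, flip to black, move to (7,4). |black|=5 — new cell
Step 2: on WHITE (7,4): turn R to S, flip to black, move to (8,4). |black|=6 — new cell
Step 3: on BLACK (8,4): turn L to E, flip to white, move to (8,5). |black|=5 — new cell
Step 4: on WHITE (8,5): turn R to S, flip to black, move to (9,5). |black|=6 — new cell
Step 5: on WHITE (9,5): turn R to W, flip to black, move to (9,4). |black|=7 — new cell
Step 6: on WHITE (9,4): turn R to N, flip to black, move to (8,4). |black|=8 — REVISIT

Answer: yes 6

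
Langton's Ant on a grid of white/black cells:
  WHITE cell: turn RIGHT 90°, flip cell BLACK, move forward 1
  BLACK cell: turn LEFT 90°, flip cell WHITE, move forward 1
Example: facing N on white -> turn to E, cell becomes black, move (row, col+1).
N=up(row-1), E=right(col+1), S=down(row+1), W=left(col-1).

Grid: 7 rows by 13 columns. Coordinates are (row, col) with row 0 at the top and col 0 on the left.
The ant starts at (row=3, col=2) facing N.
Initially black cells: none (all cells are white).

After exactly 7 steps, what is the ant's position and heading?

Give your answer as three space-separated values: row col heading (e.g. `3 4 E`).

Answer: 2 2 E

Derivation:
Step 1: on WHITE (3,2): turn R to E, flip to black, move to (3,3). |black|=1
Step 2: on WHITE (3,3): turn R to S, flip to black, move to (4,3). |black|=2
Step 3: on WHITE (4,3): turn R to W, flip to black, move to (4,2). |black|=3
Step 4: on WHITE (4,2): turn R to N, flip to black, move to (3,2). |black|=4
Step 5: on BLACK (3,2): turn L to W, flip to white, move to (3,1). |black|=3
Step 6: on WHITE (3,1): turn R to N, flip to black, move to (2,1). |black|=4
Step 7: on WHITE (2,1): turn R to E, flip to black, move to (2,2). |black|=5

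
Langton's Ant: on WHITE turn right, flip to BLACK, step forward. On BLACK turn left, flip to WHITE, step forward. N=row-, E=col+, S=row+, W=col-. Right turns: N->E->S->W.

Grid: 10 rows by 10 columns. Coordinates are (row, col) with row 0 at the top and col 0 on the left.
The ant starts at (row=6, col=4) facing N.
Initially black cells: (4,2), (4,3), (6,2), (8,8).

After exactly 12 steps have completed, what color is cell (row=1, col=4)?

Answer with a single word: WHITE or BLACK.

Answer: WHITE

Derivation:
Step 1: on WHITE (6,4): turn R to E, flip to black, move to (6,5). |black|=5
Step 2: on WHITE (6,5): turn R to S, flip to black, move to (7,5). |black|=6
Step 3: on WHITE (7,5): turn R to W, flip to black, move to (7,4). |black|=7
Step 4: on WHITE (7,4): turn R to N, flip to black, move to (6,4). |black|=8
Step 5: on BLACK (6,4): turn L to W, flip to white, move to (6,3). |black|=7
Step 6: on WHITE (6,3): turn R to N, flip to black, move to (5,3). |black|=8
Step 7: on WHITE (5,3): turn R to E, flip to black, move to (5,4). |black|=9
Step 8: on WHITE (5,4): turn R to S, flip to black, move to (6,4). |black|=10
Step 9: on WHITE (6,4): turn R to W, flip to black, move to (6,3). |black|=11
Step 10: on BLACK (6,3): turn L to S, flip to white, move to (7,3). |black|=10
Step 11: on WHITE (7,3): turn R to W, flip to black, move to (7,2). |black|=11
Step 12: on WHITE (7,2): turn R to N, flip to black, move to (6,2). |black|=12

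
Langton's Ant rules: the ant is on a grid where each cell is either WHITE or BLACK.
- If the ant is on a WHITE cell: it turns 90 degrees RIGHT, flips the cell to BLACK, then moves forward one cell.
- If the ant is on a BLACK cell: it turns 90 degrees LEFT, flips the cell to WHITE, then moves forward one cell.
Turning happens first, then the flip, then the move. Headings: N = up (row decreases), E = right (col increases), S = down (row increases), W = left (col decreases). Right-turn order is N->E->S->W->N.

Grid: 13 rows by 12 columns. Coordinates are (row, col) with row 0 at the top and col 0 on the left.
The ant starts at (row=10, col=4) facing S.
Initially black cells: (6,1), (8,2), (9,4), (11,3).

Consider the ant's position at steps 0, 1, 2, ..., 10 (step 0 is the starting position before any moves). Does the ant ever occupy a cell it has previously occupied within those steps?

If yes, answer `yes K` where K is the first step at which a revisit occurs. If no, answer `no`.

Answer: yes 7

Derivation:
Step 1: on WHITE (10,4): turn R to W, flip to black, move to (10,3). |black|=5 — new cell
Step 2: on WHITE (10,3): turn R to N, flip to black, move to (9,3). |black|=6 — new cell
Step 3: on WHITE (9,3): turn R to E, flip to black, move to (9,4). |black|=7 — new cell
Step 4: on BLACK (9,4): turn L to N, flip to white, move to (8,4). |black|=6 — new cell
Step 5: on WHITE (8,4): turn R to E, flip to black, move to (8,5). |black|=7 — new cell
Step 6: on WHITE (8,5): turn R to S, flip to black, move to (9,5). |black|=8 — new cell
Step 7: on WHITE (9,5): turn R to W, flip to black, move to (9,4). |black|=9 — REVISIT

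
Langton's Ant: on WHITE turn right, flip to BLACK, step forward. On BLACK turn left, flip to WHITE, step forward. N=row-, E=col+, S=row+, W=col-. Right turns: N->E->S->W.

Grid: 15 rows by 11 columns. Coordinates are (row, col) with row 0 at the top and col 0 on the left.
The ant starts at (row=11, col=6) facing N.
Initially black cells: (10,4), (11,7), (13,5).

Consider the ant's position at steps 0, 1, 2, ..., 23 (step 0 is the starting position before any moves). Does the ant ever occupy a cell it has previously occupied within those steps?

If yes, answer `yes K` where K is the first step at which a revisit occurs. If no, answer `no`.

Step 1: on WHITE (11,6): turn R to E, flip to black, move to (11,7). |black|=4 — new cell
Step 2: on BLACK (11,7): turn L to N, flip to white, move to (10,7). |black|=3 — new cell
Step 3: on WHITE (10,7): turn R to E, flip to black, move to (10,8). |black|=4 — new cell
Step 4: on WHITE (10,8): turn R to S, flip to black, move to (11,8). |black|=5 — new cell
Step 5: on WHITE (11,8): turn R to W, flip to black, move to (11,7). |black|=6 — REVISIT

Answer: yes 5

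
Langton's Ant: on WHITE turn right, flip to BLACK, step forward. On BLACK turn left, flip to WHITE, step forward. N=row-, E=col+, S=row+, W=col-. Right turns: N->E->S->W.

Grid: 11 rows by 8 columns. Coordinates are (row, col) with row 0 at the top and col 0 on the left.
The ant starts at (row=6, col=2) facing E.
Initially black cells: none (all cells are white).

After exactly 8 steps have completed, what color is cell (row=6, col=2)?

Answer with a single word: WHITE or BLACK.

Answer: WHITE

Derivation:
Step 1: on WHITE (6,2): turn R to S, flip to black, move to (7,2). |black|=1
Step 2: on WHITE (7,2): turn R to W, flip to black, move to (7,1). |black|=2
Step 3: on WHITE (7,1): turn R to N, flip to black, move to (6,1). |black|=3
Step 4: on WHITE (6,1): turn R to E, flip to black, move to (6,2). |black|=4
Step 5: on BLACK (6,2): turn L to N, flip to white, move to (5,2). |black|=3
Step 6: on WHITE (5,2): turn R to E, flip to black, move to (5,3). |black|=4
Step 7: on WHITE (5,3): turn R to S, flip to black, move to (6,3). |black|=5
Step 8: on WHITE (6,3): turn R to W, flip to black, move to (6,2). |black|=6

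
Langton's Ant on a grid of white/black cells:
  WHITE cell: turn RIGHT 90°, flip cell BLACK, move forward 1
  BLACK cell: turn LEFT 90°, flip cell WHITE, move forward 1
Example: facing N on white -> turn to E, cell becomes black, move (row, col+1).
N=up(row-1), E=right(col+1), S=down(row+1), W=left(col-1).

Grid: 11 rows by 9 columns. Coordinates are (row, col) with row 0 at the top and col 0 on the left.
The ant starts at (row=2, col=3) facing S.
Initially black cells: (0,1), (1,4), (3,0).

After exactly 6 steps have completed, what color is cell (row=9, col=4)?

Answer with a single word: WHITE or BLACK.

Answer: WHITE

Derivation:
Step 1: on WHITE (2,3): turn R to W, flip to black, move to (2,2). |black|=4
Step 2: on WHITE (2,2): turn R to N, flip to black, move to (1,2). |black|=5
Step 3: on WHITE (1,2): turn R to E, flip to black, move to (1,3). |black|=6
Step 4: on WHITE (1,3): turn R to S, flip to black, move to (2,3). |black|=7
Step 5: on BLACK (2,3): turn L to E, flip to white, move to (2,4). |black|=6
Step 6: on WHITE (2,4): turn R to S, flip to black, move to (3,4). |black|=7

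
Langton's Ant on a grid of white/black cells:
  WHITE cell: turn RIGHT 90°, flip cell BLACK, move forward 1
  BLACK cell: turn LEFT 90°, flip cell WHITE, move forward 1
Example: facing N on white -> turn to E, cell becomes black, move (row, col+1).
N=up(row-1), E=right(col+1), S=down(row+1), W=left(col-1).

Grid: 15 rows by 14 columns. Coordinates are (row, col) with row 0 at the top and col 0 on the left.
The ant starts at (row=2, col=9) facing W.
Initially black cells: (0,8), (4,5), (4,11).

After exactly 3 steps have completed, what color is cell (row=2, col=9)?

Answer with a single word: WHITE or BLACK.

Step 1: on WHITE (2,9): turn R to N, flip to black, move to (1,9). |black|=4
Step 2: on WHITE (1,9): turn R to E, flip to black, move to (1,10). |black|=5
Step 3: on WHITE (1,10): turn R to S, flip to black, move to (2,10). |black|=6

Answer: BLACK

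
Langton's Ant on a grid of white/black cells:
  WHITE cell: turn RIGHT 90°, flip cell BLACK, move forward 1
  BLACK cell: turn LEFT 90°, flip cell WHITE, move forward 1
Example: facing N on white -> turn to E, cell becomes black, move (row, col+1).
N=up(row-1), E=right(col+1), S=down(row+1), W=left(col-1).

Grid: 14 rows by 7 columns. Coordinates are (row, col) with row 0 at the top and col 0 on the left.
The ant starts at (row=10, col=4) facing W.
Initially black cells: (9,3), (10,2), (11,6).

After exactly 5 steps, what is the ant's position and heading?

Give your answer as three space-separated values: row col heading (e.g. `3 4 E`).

Step 1: on WHITE (10,4): turn R to N, flip to black, move to (9,4). |black|=4
Step 2: on WHITE (9,4): turn R to E, flip to black, move to (9,5). |black|=5
Step 3: on WHITE (9,5): turn R to S, flip to black, move to (10,5). |black|=6
Step 4: on WHITE (10,5): turn R to W, flip to black, move to (10,4). |black|=7
Step 5: on BLACK (10,4): turn L to S, flip to white, move to (11,4). |black|=6

Answer: 11 4 S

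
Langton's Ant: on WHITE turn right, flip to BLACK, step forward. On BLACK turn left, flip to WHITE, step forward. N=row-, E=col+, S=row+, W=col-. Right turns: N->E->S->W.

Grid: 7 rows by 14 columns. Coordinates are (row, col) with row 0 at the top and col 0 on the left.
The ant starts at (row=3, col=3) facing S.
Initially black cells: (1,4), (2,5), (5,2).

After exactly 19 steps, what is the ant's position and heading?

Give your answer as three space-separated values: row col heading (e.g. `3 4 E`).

Answer: 2 5 E

Derivation:
Step 1: on WHITE (3,3): turn R to W, flip to black, move to (3,2). |black|=4
Step 2: on WHITE (3,2): turn R to N, flip to black, move to (2,2). |black|=5
Step 3: on WHITE (2,2): turn R to E, flip to black, move to (2,3). |black|=6
Step 4: on WHITE (2,3): turn R to S, flip to black, move to (3,3). |black|=7
Step 5: on BLACK (3,3): turn L to E, flip to white, move to (3,4). |black|=6
Step 6: on WHITE (3,4): turn R to S, flip to black, move to (4,4). |black|=7
Step 7: on WHITE (4,4): turn R to W, flip to black, move to (4,3). |black|=8
Step 8: on WHITE (4,3): turn R to N, flip to black, move to (3,3). |black|=9
Step 9: on WHITE (3,3): turn R to E, flip to black, move to (3,4). |black|=10
Step 10: on BLACK (3,4): turn L to N, flip to white, move to (2,4). |black|=9
Step 11: on WHITE (2,4): turn R to E, flip to black, move to (2,5). |black|=10
Step 12: on BLACK (2,5): turn L to N, flip to white, move to (1,5). |black|=9
Step 13: on WHITE (1,5): turn R to E, flip to black, move to (1,6). |black|=10
Step 14: on WHITE (1,6): turn R to S, flip to black, move to (2,6). |black|=11
Step 15: on WHITE (2,6): turn R to W, flip to black, move to (2,5). |black|=12
Step 16: on WHITE (2,5): turn R to N, flip to black, move to (1,5). |black|=13
Step 17: on BLACK (1,5): turn L to W, flip to white, move to (1,4). |black|=12
Step 18: on BLACK (1,4): turn L to S, flip to white, move to (2,4). |black|=11
Step 19: on BLACK (2,4): turn L to E, flip to white, move to (2,5). |black|=10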